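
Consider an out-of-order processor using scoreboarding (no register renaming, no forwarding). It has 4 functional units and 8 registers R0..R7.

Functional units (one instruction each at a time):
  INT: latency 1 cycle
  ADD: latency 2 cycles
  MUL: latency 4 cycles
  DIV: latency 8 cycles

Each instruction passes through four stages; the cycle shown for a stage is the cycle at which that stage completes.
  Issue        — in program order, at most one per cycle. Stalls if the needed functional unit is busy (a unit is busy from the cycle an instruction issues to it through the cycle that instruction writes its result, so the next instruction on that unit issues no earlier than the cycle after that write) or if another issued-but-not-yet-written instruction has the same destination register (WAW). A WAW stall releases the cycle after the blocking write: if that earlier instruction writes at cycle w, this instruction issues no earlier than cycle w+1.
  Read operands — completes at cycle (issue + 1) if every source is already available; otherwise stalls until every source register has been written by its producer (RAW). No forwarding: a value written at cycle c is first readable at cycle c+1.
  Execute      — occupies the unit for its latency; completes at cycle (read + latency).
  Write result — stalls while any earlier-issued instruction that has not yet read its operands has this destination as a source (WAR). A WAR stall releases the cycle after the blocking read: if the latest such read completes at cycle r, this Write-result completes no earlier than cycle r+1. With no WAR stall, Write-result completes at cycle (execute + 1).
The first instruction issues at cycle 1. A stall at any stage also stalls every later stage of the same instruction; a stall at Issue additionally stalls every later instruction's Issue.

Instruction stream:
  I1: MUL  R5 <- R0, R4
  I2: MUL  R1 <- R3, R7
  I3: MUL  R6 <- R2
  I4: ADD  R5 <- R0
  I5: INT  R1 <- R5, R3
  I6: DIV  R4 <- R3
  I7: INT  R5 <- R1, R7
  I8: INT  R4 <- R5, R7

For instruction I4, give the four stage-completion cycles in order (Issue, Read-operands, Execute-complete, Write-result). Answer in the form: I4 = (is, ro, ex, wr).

t=1  issue I1 (MUL)
t=2  I1 read-ops
t=6  I1 finished on MUL
t=7  I1→R5
t=8  issue I2 (MUL)
t=9  I2 read-ops
t=13  I2 finished on MUL
t=14  I2→R1
t=15  issue I3 (MUL)
t=16  I3 read-ops; issue I4 (ADD)
t=17  I4 read-ops; issue I5 (INT)
t=18  issue I6 (DIV)
t=19  I4 finished on ADD; I6 read-ops
t=20  I3 finished on MUL; I4→R5
t=21  I3→R6; I5 read-ops
t=22  I5 finished on INT
t=23  I5→R1
t=24  issue I7 (INT)
t=25  I7 read-ops
t=26  I7 finished on INT
t=27  I6 finished on DIV; I7→R5
t=28  I6→R4
t=29  issue I8 (INT)
t=30  I8 read-ops
t=31  I8 finished on INT
t=32  I8→R4

I4 = (16, 17, 19, 20)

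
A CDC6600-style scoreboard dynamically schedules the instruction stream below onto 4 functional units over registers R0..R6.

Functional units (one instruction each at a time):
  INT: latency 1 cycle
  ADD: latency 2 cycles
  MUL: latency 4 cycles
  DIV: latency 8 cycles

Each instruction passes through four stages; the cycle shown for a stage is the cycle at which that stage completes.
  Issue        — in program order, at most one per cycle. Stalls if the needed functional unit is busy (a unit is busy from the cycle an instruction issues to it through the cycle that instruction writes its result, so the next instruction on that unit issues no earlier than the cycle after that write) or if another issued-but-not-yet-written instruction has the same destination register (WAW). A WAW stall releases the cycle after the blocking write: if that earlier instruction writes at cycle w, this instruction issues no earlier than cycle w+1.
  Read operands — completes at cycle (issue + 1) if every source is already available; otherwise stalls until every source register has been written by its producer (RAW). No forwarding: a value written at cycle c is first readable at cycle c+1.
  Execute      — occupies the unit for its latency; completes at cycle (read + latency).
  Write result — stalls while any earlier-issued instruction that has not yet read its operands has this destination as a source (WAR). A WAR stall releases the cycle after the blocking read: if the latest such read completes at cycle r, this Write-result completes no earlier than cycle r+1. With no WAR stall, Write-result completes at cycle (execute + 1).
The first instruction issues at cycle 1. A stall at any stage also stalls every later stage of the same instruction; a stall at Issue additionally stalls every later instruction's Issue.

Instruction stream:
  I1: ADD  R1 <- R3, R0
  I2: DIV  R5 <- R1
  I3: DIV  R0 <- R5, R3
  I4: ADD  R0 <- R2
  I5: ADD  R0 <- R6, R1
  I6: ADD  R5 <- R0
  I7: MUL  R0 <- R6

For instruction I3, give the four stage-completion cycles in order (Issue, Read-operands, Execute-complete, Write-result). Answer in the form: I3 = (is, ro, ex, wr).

I3 = (16, 17, 25, 26)

  I1 | 1 | 2 | 4 | 5
  I2 | 2 | 6 | 14 | 15   RAW R1: wait I1 write@5
  I3 | 16 | 17 | 25 | 26   struct: DIV busy until I2 writes@15
  I4 | 27 | 28 | 30 | 31   WAW R0: wait I3 write@26
  I5 | 32 | 33 | 35 | 36   struct: ADD busy until I4 writes@31
  I6 | 37 | 38 | 40 | 41   struct: ADD busy until I5 writes@36
  I7 | 38 | 39 | 43 | 44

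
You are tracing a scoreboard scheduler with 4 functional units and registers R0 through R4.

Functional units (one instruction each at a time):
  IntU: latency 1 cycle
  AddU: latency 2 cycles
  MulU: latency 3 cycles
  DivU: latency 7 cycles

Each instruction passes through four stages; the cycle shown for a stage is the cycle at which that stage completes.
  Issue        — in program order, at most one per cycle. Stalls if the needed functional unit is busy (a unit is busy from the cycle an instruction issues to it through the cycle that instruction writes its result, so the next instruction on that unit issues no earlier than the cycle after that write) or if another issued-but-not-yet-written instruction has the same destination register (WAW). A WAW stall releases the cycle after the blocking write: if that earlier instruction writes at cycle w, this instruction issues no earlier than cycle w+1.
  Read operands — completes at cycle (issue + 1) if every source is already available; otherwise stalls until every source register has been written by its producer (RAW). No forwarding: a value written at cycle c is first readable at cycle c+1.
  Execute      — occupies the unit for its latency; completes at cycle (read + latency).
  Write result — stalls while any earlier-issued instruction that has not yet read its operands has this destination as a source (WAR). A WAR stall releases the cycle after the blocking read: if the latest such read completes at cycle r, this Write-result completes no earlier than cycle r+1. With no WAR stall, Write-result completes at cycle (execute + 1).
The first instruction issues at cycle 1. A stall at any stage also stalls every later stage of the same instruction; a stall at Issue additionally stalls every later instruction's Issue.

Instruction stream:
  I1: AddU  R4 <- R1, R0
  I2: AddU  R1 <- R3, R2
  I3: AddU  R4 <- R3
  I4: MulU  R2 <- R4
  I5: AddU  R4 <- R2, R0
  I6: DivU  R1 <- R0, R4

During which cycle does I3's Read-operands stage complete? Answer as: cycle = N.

cycle = 12

I1: IS=1 RO=2 EX=4 WR=5
I2: IS=6 RO=7 EX=9 WR=10  [struct: AddU busy until I1 writes@5]
I3: IS=11 RO=12 EX=14 WR=15  [struct: AddU busy until I2 writes@10]
I4: IS=12 RO=16 EX=19 WR=20  [RAW R4: wait I3 write@15]
I5: IS=16 RO=21 EX=23 WR=24  [struct: AddU busy until I3 writes@15; RAW R2: wait I4 write@20]
I6: IS=17 RO=25 EX=32 WR=33  [RAW R4: wait I5 write@24]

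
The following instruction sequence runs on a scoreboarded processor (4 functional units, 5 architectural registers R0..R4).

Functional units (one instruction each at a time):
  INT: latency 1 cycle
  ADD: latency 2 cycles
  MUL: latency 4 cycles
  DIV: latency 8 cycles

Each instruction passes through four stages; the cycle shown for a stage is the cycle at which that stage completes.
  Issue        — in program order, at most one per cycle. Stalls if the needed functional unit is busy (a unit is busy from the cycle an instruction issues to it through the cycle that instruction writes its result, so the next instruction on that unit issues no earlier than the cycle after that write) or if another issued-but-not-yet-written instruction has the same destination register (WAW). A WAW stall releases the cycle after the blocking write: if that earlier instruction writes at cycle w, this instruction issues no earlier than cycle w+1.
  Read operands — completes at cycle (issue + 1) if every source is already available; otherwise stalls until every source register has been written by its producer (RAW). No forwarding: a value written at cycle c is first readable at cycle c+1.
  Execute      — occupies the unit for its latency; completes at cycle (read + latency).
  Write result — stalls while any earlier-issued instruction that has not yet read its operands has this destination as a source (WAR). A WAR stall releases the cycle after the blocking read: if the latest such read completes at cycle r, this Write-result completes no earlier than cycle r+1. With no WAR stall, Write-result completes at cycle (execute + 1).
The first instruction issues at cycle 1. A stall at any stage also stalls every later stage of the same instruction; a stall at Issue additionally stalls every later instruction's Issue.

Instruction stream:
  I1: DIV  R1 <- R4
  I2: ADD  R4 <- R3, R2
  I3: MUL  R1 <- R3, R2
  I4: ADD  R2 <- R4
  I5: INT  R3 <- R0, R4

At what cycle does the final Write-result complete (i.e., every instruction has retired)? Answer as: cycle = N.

cycle = 18

[1] I1 issues→DIV
[2] I1 reads; I2 issues→ADD
[3] I2 reads
[5] I2 exec-done
[6] I2 writes R4
[10] I1 exec-done
[11] I1 writes R1
[12] I3 issues→MUL
[13] I3 reads; I4 issues→ADD
[14] I4 reads; I5 issues→INT
[15] I5 reads
[16] I4 exec-done; I5 exec-done
[17] I3 exec-done; I4 writes R2; I5 writes R3
[18] I3 writes R1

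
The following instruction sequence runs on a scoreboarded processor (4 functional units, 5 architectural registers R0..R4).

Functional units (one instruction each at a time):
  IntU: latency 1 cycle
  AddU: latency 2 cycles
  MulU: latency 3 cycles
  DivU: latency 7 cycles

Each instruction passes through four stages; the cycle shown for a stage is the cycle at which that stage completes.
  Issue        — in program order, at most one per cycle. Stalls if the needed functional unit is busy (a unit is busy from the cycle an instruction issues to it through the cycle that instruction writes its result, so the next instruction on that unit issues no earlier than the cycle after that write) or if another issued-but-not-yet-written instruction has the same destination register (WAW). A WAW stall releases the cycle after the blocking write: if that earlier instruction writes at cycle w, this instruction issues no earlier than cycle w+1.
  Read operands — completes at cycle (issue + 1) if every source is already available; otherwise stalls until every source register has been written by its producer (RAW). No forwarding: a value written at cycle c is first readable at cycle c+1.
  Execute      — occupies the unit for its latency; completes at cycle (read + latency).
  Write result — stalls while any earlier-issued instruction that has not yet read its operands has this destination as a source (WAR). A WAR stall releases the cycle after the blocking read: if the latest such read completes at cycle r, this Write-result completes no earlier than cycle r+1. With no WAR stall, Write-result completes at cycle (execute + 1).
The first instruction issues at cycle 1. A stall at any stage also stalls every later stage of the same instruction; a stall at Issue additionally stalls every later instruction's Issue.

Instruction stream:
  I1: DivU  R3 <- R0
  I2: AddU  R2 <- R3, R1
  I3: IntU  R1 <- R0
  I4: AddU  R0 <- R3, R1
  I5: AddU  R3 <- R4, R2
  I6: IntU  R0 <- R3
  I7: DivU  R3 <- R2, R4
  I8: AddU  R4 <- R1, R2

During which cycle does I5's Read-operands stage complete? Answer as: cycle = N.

  I1 | 1 | 2 | 9 | 10
  I2 | 2 | 11 | 13 | 14   RAW R3: wait I1 write@10
  I3 | 3 | 4 | 5 | 12   WAR R1: wait I2 read@11
  I4 | 15 | 16 | 18 | 19   struct: AddU busy until I2 writes@14
  I5 | 20 | 21 | 23 | 24   struct: AddU busy until I4 writes@19
  I6 | 21 | 25 | 26 | 27   RAW R3: wait I5 write@24
  I7 | 25 | 26 | 33 | 34   WAW R3: wait I5 write@24
  I8 | 26 | 27 | 29 | 30

cycle = 21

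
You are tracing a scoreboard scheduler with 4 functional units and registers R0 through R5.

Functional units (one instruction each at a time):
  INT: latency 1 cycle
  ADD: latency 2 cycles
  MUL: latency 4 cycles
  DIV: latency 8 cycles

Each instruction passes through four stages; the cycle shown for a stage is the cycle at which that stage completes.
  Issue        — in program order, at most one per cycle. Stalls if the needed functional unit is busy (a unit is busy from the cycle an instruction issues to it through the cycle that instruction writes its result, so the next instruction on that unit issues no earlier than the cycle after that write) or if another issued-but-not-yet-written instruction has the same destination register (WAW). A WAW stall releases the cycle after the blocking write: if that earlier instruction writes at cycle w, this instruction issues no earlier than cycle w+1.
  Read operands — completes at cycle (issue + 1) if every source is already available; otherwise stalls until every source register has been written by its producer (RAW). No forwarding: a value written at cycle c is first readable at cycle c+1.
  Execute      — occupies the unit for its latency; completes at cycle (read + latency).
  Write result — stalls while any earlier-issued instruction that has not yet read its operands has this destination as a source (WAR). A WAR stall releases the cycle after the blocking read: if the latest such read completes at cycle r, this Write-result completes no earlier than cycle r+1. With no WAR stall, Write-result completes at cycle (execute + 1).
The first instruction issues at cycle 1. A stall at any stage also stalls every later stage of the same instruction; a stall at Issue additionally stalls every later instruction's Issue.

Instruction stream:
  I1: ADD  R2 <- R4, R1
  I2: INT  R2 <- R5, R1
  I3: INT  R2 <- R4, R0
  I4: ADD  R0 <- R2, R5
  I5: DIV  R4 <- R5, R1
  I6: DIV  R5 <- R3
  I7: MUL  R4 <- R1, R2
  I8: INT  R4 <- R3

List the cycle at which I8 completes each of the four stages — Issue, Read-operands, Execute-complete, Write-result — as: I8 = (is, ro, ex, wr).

1) issue 1, read 2, done 4, write 5
2) issue 6, read 7, done 8, write 9  <WAW R2: wait I1 write@5>
3) issue 10, read 11, done 12, write 13  <struct: INT busy until I2 writes@9>
4) issue 11, read 14, done 16, write 17  <RAW R2: wait I3 write@13>
5) issue 12, read 13, done 21, write 22
6) issue 23, read 24, done 32, write 33  <struct: DIV busy until I5 writes@22>
7) issue 24, read 25, done 29, write 30
8) issue 31, read 32, done 33, write 34  <WAW R4: wait I7 write@30>

I8 = (31, 32, 33, 34)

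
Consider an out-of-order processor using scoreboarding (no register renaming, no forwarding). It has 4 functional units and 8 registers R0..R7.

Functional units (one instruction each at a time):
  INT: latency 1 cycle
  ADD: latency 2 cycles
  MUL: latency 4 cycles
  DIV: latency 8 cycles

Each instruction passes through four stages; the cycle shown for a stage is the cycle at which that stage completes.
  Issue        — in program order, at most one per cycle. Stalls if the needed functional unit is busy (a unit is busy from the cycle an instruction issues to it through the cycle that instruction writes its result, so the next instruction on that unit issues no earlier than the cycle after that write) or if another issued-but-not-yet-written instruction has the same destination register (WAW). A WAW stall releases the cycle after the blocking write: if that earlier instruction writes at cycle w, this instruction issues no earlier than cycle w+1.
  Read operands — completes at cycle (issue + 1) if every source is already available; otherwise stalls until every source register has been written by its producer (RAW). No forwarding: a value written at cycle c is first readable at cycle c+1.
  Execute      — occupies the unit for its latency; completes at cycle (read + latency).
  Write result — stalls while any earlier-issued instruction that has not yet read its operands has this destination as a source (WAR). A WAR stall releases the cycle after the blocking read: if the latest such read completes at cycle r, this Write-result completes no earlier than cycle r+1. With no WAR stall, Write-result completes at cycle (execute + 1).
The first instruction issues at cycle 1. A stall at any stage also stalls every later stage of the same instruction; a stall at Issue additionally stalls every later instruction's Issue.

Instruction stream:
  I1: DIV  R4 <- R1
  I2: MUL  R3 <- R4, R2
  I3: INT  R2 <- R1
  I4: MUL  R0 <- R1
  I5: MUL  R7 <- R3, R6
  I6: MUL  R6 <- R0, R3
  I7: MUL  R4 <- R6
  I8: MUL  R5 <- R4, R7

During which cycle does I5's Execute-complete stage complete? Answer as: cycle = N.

cycle = 30

1) issue 1, read 2, done 10, write 11
2) issue 2, read 12, done 16, write 17  <RAW R4: wait I1 write@11>
3) issue 3, read 4, done 5, write 13  <WAR R2: wait I2 read@12>
4) issue 18, read 19, done 23, write 24  <struct: MUL busy until I2 writes@17>
5) issue 25, read 26, done 30, write 31  <struct: MUL busy until I4 writes@24>
6) issue 32, read 33, done 37, write 38  <struct: MUL busy until I5 writes@31>
7) issue 39, read 40, done 44, write 45  <struct: MUL busy until I6 writes@38>
8) issue 46, read 47, done 51, write 52  <struct: MUL busy until I7 writes@45>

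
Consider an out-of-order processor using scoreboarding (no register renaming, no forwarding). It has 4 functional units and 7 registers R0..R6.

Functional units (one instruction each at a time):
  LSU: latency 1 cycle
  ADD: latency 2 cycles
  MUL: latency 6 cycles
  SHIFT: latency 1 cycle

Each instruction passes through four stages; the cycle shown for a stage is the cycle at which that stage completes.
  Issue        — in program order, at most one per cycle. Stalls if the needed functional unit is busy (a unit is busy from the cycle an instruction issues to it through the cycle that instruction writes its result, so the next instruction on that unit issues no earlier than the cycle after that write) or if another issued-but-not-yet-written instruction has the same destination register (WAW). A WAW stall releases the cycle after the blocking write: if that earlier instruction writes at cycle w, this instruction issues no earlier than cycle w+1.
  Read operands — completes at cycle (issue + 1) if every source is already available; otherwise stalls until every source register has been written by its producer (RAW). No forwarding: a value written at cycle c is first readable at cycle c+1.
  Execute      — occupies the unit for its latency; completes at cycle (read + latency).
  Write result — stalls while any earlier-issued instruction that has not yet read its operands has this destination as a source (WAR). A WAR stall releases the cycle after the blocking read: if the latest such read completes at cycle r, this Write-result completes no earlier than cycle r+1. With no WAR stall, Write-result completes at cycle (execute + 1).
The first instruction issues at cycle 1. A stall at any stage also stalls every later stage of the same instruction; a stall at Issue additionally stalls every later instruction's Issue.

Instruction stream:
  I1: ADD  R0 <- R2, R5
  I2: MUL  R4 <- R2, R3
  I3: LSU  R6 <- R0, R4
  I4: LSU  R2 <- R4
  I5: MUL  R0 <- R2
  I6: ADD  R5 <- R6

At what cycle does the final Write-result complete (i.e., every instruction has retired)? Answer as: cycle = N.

I1  is:1  ro:2  ex:4  wr:5
I2  is:2  ro:3  ex:9  wr:10
I3  is:3  ro:11  ex:12  wr:13  — RAW R4: wait I2 write@10
I4  is:14  ro:15  ex:16  wr:17  — struct: LSU busy until I3 writes@13
I5  is:15  ro:18  ex:24  wr:25  — RAW R2: wait I4 write@17
I6  is:16  ro:17  ex:19  wr:20

cycle = 25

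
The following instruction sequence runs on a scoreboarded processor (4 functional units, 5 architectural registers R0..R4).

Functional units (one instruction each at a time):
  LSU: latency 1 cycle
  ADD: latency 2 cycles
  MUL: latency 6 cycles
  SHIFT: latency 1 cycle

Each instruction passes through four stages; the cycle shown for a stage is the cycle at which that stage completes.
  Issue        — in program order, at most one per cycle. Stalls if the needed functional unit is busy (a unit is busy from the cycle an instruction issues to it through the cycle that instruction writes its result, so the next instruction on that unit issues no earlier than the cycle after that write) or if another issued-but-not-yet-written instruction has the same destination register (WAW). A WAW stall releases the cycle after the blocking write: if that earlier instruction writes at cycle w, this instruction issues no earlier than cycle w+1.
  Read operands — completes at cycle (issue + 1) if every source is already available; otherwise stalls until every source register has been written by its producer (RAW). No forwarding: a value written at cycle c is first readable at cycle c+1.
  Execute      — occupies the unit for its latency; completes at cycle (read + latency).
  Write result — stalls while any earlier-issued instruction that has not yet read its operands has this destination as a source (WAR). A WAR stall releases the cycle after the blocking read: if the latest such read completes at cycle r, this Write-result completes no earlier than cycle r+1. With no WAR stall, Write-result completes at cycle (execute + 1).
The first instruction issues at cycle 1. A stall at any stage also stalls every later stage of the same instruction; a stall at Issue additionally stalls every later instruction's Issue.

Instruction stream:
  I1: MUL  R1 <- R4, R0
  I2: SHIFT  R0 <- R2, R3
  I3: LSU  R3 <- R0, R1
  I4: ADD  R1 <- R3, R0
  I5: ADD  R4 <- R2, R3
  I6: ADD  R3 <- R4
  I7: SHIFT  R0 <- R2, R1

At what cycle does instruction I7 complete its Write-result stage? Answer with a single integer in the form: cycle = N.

cycle = 26

I1: IS=1 RO=2 EX=8 WR=9
I2: IS=2 RO=3 EX=4 WR=5
I3: IS=3 RO=10 EX=11 WR=12  [RAW R1: wait I1 write@9]
I4: IS=10 RO=13 EX=15 WR=16  [WAW R1: wait I1 write@9; RAW R3: wait I3 write@12]
I5: IS=17 RO=18 EX=20 WR=21  [struct: ADD busy until I4 writes@16]
I6: IS=22 RO=23 EX=25 WR=26  [struct: ADD busy until I5 writes@21]
I7: IS=23 RO=24 EX=25 WR=26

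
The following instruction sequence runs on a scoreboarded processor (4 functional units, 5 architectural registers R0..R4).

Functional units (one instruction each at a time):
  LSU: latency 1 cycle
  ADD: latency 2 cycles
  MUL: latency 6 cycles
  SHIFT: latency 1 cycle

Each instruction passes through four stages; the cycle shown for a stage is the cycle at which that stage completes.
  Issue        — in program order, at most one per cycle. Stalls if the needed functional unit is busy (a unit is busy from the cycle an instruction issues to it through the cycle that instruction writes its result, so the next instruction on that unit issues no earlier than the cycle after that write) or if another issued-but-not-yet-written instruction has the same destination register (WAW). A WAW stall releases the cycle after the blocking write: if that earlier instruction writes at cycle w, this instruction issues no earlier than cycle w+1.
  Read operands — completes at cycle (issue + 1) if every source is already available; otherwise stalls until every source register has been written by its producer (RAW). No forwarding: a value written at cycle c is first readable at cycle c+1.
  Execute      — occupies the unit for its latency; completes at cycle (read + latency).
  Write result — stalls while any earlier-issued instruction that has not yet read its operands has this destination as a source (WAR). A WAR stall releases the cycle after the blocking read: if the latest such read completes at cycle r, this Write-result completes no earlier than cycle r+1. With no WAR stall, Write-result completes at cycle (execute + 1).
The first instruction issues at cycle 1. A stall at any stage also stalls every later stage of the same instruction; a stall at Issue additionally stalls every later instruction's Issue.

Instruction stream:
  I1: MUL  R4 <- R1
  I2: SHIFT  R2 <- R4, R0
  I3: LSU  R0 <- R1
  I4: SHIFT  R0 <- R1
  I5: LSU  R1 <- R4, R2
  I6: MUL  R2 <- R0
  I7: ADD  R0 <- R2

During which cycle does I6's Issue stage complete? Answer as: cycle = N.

cycle = 15

I1: IS=1 RO=2 EX=8 WR=9
I2: IS=2 RO=10 EX=11 WR=12  [RAW R4: wait I1 write@9]
I3: IS=3 RO=4 EX=5 WR=11  [WAR R0: wait I2 read@10]
I4: IS=13 RO=14 EX=15 WR=16  [struct: SHIFT busy until I2 writes@12]
I5: IS=14 RO=15 EX=16 WR=17
I6: IS=15 RO=17 EX=23 WR=24  [RAW R0: wait I4 write@16]
I7: IS=17 RO=25 EX=27 WR=28  [WAW R0: wait I4 write@16; RAW R2: wait I6 write@24]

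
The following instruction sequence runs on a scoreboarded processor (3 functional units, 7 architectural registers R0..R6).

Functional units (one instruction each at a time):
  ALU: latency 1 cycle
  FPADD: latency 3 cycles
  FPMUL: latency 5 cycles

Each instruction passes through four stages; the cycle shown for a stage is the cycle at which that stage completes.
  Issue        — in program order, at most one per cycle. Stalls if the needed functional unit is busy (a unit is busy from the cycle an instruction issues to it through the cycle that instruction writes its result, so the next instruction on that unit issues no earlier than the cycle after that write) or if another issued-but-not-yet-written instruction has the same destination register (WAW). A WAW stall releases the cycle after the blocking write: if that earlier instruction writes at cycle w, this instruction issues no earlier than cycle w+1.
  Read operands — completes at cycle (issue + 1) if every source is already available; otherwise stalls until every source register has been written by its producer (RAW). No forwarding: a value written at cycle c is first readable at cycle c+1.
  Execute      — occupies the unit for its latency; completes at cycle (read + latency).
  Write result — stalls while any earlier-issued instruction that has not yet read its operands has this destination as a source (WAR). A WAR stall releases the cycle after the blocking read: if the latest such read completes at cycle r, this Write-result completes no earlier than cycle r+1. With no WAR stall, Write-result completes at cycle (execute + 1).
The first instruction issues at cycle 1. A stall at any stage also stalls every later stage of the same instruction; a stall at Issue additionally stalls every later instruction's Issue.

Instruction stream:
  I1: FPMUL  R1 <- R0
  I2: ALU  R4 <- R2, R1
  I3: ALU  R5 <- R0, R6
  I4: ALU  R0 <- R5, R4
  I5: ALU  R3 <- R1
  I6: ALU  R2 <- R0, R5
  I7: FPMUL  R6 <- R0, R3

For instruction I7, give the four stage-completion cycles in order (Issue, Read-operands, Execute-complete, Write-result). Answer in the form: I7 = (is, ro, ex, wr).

I7 = (25, 26, 31, 32)

c1: I1 issues→FPMUL
c2: I1 reads · I2 issues→ALU
c7: I1 exec-done
c8: I1 writes R1
c9: I2 reads
c10: I2 exec-done
c11: I2 writes R4
c12: I3 issues→ALU
c13: I3 reads
c14: I3 exec-done
c15: I3 writes R5
c16: I4 issues→ALU
c17: I4 reads
c18: I4 exec-done
c19: I4 writes R0
c20: I5 issues→ALU
c21: I5 reads
c22: I5 exec-done
c23: I5 writes R3
c24: I6 issues→ALU
c25: I6 reads · I7 issues→FPMUL
c26: I6 exec-done · I7 reads
c27: I6 writes R2
c31: I7 exec-done
c32: I7 writes R6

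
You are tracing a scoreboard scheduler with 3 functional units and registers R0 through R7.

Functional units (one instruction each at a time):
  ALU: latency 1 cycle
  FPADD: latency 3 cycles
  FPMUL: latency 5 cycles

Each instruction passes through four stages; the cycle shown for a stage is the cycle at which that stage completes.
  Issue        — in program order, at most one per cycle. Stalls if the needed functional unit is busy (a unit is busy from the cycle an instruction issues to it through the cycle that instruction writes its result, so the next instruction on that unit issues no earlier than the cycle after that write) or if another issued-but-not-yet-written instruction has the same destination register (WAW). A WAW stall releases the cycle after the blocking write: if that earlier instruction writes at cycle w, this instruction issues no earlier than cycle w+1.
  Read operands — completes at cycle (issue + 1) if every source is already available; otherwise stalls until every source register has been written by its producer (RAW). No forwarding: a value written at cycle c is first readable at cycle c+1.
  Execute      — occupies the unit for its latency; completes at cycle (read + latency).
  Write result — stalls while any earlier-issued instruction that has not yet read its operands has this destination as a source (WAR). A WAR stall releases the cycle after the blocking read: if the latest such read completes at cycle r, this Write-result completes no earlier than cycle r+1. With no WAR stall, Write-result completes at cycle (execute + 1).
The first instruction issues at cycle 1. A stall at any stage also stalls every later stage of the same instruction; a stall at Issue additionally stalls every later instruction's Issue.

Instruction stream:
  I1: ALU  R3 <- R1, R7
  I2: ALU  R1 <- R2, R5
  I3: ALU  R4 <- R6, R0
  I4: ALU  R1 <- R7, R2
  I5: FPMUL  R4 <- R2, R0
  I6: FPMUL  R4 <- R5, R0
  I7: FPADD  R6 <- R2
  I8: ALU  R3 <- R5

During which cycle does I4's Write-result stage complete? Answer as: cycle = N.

1) issue 1, read 2, done 3, write 4
2) issue 5, read 6, done 7, write 8  <struct: ALU busy until I1 writes@4>
3) issue 9, read 10, done 11, write 12  <struct: ALU busy until I2 writes@8>
4) issue 13, read 14, done 15, write 16  <struct: ALU busy until I3 writes@12>
5) issue 14, read 15, done 20, write 21
6) issue 22, read 23, done 28, write 29  <struct: FPMUL busy until I5 writes@21>
7) issue 23, read 24, done 27, write 28
8) issue 24, read 25, done 26, write 27

cycle = 16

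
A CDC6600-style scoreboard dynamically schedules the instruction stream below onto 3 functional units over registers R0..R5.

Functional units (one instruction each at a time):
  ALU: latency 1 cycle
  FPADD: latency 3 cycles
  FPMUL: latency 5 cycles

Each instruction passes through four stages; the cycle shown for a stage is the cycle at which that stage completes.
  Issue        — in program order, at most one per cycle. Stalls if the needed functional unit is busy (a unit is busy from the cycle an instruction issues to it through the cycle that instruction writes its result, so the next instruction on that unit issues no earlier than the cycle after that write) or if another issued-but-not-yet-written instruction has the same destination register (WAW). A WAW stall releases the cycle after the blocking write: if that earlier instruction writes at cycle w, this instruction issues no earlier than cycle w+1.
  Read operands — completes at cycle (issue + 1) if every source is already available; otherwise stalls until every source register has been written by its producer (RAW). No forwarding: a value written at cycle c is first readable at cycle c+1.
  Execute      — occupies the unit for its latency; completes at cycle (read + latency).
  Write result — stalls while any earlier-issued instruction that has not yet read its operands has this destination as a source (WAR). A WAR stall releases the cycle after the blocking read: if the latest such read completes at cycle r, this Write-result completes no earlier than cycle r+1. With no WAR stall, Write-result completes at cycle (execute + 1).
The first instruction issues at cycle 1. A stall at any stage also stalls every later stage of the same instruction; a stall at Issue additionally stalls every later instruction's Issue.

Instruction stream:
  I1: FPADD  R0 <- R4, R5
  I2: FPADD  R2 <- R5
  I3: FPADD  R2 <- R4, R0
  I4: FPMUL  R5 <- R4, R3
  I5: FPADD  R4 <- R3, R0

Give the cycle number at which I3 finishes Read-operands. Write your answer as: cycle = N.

  I1 | 1 | 2 | 5 | 6
  I2 | 7 | 8 | 11 | 12   struct: FPADD busy until I1 writes@6
  I3 | 13 | 14 | 17 | 18   struct: FPADD busy until I2 writes@12
  I4 | 14 | 15 | 20 | 21
  I5 | 19 | 20 | 23 | 24   struct: FPADD busy until I3 writes@18

cycle = 14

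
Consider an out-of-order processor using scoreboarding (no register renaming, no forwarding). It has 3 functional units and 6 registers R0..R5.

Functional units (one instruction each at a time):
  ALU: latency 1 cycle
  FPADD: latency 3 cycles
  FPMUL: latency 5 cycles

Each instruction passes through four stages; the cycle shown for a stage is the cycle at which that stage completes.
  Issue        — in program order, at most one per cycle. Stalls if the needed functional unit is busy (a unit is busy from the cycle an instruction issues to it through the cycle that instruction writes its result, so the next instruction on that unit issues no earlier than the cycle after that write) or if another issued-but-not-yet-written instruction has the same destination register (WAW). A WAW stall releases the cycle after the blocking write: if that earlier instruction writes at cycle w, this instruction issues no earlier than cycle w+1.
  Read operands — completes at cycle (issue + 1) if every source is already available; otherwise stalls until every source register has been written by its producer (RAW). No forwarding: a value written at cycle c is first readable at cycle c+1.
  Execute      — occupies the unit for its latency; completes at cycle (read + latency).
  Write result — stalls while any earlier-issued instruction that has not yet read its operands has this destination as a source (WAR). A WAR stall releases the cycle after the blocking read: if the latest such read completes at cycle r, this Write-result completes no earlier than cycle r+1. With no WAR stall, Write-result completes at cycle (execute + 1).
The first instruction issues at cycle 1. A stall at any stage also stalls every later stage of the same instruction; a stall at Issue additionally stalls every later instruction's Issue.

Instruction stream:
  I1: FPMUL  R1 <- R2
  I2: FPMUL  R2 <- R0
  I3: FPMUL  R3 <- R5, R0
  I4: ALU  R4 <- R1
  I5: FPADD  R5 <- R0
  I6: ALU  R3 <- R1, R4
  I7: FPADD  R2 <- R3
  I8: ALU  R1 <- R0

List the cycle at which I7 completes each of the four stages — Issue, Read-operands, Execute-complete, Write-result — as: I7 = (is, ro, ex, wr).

1) issue 1, read 2, done 7, write 8
2) issue 9, read 10, done 15, write 16  <struct: FPMUL busy until I1 writes@8>
3) issue 17, read 18, done 23, write 24  <struct: FPMUL busy until I2 writes@16>
4) issue 18, read 19, done 20, write 21
5) issue 19, read 20, done 23, write 24
6) issue 25, read 26, done 27, write 28  <WAW R3: wait I3 write@24>
7) issue 26, read 29, done 32, write 33  <RAW R3: wait I6 write@28>
8) issue 29, read 30, done 31, write 32  <struct: ALU busy until I6 writes@28>

I7 = (26, 29, 32, 33)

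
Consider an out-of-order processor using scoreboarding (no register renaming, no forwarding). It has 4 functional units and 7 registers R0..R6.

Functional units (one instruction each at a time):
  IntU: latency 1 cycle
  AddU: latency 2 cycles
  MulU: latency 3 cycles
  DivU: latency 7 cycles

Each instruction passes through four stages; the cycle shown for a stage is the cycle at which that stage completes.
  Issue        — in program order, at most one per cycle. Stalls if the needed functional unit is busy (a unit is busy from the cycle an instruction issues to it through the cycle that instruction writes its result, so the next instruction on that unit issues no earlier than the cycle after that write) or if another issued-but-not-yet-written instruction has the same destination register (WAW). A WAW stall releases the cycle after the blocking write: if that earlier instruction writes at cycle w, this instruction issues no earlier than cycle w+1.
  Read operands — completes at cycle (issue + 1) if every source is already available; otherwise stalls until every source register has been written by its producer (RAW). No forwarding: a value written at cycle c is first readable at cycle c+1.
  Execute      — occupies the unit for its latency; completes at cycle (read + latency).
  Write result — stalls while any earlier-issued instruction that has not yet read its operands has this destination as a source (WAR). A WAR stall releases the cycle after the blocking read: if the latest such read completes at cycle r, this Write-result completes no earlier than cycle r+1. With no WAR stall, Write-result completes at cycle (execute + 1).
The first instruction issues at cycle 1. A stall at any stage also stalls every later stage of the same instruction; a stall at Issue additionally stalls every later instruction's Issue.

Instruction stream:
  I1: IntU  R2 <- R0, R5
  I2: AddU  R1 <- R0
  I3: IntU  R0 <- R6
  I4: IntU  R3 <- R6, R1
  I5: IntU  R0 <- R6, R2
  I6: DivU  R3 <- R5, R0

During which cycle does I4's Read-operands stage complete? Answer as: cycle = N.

cycle = 10

I1 -> (1, 2, 3, 4)
I2 -> (2, 3, 5, 6)
I3 -> (5, 6, 7, 8)  // struct: IntU busy until I1 writes@4
I4 -> (9, 10, 11, 12)  // struct: IntU busy until I3 writes@8
I5 -> (13, 14, 15, 16)  // struct: IntU busy until I4 writes@12
I6 -> (14, 17, 24, 25)  // RAW R0: wait I5 write@16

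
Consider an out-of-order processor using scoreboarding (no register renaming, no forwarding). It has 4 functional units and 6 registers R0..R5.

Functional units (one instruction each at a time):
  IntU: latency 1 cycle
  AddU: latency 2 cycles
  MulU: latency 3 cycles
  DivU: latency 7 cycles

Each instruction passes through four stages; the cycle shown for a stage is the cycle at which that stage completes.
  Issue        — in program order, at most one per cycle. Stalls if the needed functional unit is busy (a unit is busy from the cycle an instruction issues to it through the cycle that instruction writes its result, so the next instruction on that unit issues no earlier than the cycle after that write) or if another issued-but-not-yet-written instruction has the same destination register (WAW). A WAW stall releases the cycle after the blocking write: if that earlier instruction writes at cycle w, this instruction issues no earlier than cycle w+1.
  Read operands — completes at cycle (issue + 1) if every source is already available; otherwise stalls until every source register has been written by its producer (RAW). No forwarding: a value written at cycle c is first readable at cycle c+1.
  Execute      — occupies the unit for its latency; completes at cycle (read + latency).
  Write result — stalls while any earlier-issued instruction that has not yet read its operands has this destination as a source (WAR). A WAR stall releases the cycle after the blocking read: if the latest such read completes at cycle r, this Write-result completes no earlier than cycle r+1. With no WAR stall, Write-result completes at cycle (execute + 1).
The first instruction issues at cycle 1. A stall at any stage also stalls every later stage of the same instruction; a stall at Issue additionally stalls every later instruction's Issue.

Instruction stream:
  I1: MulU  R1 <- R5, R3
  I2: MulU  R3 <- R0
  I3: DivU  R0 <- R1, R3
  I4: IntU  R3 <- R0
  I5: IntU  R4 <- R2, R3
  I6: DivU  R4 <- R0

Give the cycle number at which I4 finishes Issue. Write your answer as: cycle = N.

I1 -> (1, 2, 5, 6)
I2 -> (7, 8, 11, 12)  // struct: MulU busy until I1 writes@6
I3 -> (8, 13, 20, 21)  // RAW R3: wait I2 write@12
I4 -> (13, 22, 23, 24)  // WAW R3: wait I2 write@12, RAW R0: wait I3 write@21
I5 -> (25, 26, 27, 28)  // struct: IntU busy until I4 writes@24
I6 -> (29, 30, 37, 38)  // WAW R4: wait I5 write@28

cycle = 13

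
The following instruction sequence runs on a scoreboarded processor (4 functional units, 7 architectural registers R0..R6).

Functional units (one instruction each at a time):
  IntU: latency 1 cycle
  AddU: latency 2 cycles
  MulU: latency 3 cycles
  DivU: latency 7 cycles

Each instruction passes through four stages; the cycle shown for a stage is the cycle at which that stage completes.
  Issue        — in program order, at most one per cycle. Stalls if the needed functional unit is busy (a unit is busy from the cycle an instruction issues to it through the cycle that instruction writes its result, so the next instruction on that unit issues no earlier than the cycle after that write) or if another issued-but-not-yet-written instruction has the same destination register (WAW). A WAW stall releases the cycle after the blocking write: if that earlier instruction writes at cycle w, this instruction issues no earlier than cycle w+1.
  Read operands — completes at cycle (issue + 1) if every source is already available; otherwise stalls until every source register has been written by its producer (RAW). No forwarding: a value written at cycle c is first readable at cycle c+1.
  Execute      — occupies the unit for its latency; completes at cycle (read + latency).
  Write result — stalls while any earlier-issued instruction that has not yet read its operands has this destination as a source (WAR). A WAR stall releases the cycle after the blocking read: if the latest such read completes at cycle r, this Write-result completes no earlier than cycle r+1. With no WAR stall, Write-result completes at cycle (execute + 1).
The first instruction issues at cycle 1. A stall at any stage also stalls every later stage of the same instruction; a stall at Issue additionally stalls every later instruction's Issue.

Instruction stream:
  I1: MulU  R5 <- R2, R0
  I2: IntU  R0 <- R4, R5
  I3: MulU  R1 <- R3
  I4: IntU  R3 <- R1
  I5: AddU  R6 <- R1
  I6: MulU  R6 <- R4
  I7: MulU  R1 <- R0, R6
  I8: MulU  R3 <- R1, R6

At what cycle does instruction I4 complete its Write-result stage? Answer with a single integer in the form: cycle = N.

cycle = 15

c1: I1 dispatched to MulU
c2: I1 operands ready; I2 dispatched to IntU
c5: I1 complete
c6: R5←I1
c7: I2 operands ready; I3 dispatched to MulU
c8: I2 complete; I3 operands ready
c9: R0←I2
c10: I4 dispatched to IntU
c11: I3 complete; I5 dispatched to AddU
c12: R1←I3
c13: I4 operands ready; I5 operands ready
c14: I4 complete
c15: R3←I4; I5 complete
c16: R6←I5
c17: I6 dispatched to MulU
c18: I6 operands ready
c21: I6 complete
c22: R6←I6
c23: I7 dispatched to MulU
c24: I7 operands ready
c27: I7 complete
c28: R1←I7
c29: I8 dispatched to MulU
c30: I8 operands ready
c33: I8 complete
c34: R3←I8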